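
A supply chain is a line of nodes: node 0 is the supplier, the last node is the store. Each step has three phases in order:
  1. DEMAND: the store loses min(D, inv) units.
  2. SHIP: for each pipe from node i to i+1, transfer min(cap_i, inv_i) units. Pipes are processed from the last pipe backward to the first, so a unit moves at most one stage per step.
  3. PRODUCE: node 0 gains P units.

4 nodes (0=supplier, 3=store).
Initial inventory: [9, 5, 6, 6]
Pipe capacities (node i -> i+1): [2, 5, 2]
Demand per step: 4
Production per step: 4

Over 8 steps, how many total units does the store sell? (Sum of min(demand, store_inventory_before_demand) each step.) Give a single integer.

Answer: 20

Derivation:
Step 1: sold=4 (running total=4) -> [11 2 9 4]
Step 2: sold=4 (running total=8) -> [13 2 9 2]
Step 3: sold=2 (running total=10) -> [15 2 9 2]
Step 4: sold=2 (running total=12) -> [17 2 9 2]
Step 5: sold=2 (running total=14) -> [19 2 9 2]
Step 6: sold=2 (running total=16) -> [21 2 9 2]
Step 7: sold=2 (running total=18) -> [23 2 9 2]
Step 8: sold=2 (running total=20) -> [25 2 9 2]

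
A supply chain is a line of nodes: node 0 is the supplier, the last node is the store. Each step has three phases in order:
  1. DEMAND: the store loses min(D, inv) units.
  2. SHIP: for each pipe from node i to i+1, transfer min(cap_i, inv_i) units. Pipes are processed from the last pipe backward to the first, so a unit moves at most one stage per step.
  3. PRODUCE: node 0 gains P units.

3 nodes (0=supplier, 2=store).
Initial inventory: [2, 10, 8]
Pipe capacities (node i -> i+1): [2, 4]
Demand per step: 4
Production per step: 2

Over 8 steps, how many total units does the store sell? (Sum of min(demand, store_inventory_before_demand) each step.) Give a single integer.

Step 1: sold=4 (running total=4) -> [2 8 8]
Step 2: sold=4 (running total=8) -> [2 6 8]
Step 3: sold=4 (running total=12) -> [2 4 8]
Step 4: sold=4 (running total=16) -> [2 2 8]
Step 5: sold=4 (running total=20) -> [2 2 6]
Step 6: sold=4 (running total=24) -> [2 2 4]
Step 7: sold=4 (running total=28) -> [2 2 2]
Step 8: sold=2 (running total=30) -> [2 2 2]

Answer: 30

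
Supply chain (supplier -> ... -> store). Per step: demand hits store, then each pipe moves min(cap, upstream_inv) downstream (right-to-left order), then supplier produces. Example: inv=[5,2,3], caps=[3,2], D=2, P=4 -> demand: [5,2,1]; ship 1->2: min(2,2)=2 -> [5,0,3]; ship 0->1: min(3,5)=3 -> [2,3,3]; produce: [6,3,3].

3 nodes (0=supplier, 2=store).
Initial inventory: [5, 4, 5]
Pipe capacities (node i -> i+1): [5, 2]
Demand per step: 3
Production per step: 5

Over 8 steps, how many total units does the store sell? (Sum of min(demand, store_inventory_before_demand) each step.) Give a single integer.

Answer: 19

Derivation:
Step 1: sold=3 (running total=3) -> [5 7 4]
Step 2: sold=3 (running total=6) -> [5 10 3]
Step 3: sold=3 (running total=9) -> [5 13 2]
Step 4: sold=2 (running total=11) -> [5 16 2]
Step 5: sold=2 (running total=13) -> [5 19 2]
Step 6: sold=2 (running total=15) -> [5 22 2]
Step 7: sold=2 (running total=17) -> [5 25 2]
Step 8: sold=2 (running total=19) -> [5 28 2]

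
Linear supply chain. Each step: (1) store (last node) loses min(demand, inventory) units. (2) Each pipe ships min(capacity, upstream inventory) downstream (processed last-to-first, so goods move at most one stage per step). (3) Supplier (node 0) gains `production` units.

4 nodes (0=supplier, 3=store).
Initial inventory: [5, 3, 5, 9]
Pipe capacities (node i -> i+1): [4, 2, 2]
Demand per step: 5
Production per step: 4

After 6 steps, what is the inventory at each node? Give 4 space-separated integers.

Step 1: demand=5,sold=5 ship[2->3]=2 ship[1->2]=2 ship[0->1]=4 prod=4 -> inv=[5 5 5 6]
Step 2: demand=5,sold=5 ship[2->3]=2 ship[1->2]=2 ship[0->1]=4 prod=4 -> inv=[5 7 5 3]
Step 3: demand=5,sold=3 ship[2->3]=2 ship[1->2]=2 ship[0->1]=4 prod=4 -> inv=[5 9 5 2]
Step 4: demand=5,sold=2 ship[2->3]=2 ship[1->2]=2 ship[0->1]=4 prod=4 -> inv=[5 11 5 2]
Step 5: demand=5,sold=2 ship[2->3]=2 ship[1->2]=2 ship[0->1]=4 prod=4 -> inv=[5 13 5 2]
Step 6: demand=5,sold=2 ship[2->3]=2 ship[1->2]=2 ship[0->1]=4 prod=4 -> inv=[5 15 5 2]

5 15 5 2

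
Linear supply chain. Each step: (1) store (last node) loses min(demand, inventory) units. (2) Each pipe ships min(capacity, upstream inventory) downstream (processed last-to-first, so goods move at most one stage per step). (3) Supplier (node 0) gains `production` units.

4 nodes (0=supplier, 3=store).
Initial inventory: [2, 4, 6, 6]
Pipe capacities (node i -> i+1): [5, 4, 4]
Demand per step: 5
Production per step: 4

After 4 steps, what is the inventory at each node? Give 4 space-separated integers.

Step 1: demand=5,sold=5 ship[2->3]=4 ship[1->2]=4 ship[0->1]=2 prod=4 -> inv=[4 2 6 5]
Step 2: demand=5,sold=5 ship[2->3]=4 ship[1->2]=2 ship[0->1]=4 prod=4 -> inv=[4 4 4 4]
Step 3: demand=5,sold=4 ship[2->3]=4 ship[1->2]=4 ship[0->1]=4 prod=4 -> inv=[4 4 4 4]
Step 4: demand=5,sold=4 ship[2->3]=4 ship[1->2]=4 ship[0->1]=4 prod=4 -> inv=[4 4 4 4]

4 4 4 4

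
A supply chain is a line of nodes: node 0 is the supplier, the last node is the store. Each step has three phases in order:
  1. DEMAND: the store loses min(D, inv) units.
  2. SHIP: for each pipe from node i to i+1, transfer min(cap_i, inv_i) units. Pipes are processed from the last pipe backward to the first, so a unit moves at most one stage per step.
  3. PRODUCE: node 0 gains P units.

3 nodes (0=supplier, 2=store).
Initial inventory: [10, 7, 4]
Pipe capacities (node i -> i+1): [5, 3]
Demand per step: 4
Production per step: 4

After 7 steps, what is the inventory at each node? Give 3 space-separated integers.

Step 1: demand=4,sold=4 ship[1->2]=3 ship[0->1]=5 prod=4 -> inv=[9 9 3]
Step 2: demand=4,sold=3 ship[1->2]=3 ship[0->1]=5 prod=4 -> inv=[8 11 3]
Step 3: demand=4,sold=3 ship[1->2]=3 ship[0->1]=5 prod=4 -> inv=[7 13 3]
Step 4: demand=4,sold=3 ship[1->2]=3 ship[0->1]=5 prod=4 -> inv=[6 15 3]
Step 5: demand=4,sold=3 ship[1->2]=3 ship[0->1]=5 prod=4 -> inv=[5 17 3]
Step 6: demand=4,sold=3 ship[1->2]=3 ship[0->1]=5 prod=4 -> inv=[4 19 3]
Step 7: demand=4,sold=3 ship[1->2]=3 ship[0->1]=4 prod=4 -> inv=[4 20 3]

4 20 3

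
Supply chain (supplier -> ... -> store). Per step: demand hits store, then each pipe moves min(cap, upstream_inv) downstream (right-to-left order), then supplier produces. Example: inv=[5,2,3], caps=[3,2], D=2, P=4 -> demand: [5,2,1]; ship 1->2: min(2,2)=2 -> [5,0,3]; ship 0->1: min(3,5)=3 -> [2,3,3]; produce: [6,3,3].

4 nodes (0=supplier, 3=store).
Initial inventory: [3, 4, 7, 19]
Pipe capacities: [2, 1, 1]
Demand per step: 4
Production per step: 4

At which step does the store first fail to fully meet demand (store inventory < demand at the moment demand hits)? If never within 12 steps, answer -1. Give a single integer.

Step 1: demand=4,sold=4 ship[2->3]=1 ship[1->2]=1 ship[0->1]=2 prod=4 -> [5 5 7 16]
Step 2: demand=4,sold=4 ship[2->3]=1 ship[1->2]=1 ship[0->1]=2 prod=4 -> [7 6 7 13]
Step 3: demand=4,sold=4 ship[2->3]=1 ship[1->2]=1 ship[0->1]=2 prod=4 -> [9 7 7 10]
Step 4: demand=4,sold=4 ship[2->3]=1 ship[1->2]=1 ship[0->1]=2 prod=4 -> [11 8 7 7]
Step 5: demand=4,sold=4 ship[2->3]=1 ship[1->2]=1 ship[0->1]=2 prod=4 -> [13 9 7 4]
Step 6: demand=4,sold=4 ship[2->3]=1 ship[1->2]=1 ship[0->1]=2 prod=4 -> [15 10 7 1]
Step 7: demand=4,sold=1 ship[2->3]=1 ship[1->2]=1 ship[0->1]=2 prod=4 -> [17 11 7 1]
Step 8: demand=4,sold=1 ship[2->3]=1 ship[1->2]=1 ship[0->1]=2 prod=4 -> [19 12 7 1]
Step 9: demand=4,sold=1 ship[2->3]=1 ship[1->2]=1 ship[0->1]=2 prod=4 -> [21 13 7 1]
Step 10: demand=4,sold=1 ship[2->3]=1 ship[1->2]=1 ship[0->1]=2 prod=4 -> [23 14 7 1]
Step 11: demand=4,sold=1 ship[2->3]=1 ship[1->2]=1 ship[0->1]=2 prod=4 -> [25 15 7 1]
Step 12: demand=4,sold=1 ship[2->3]=1 ship[1->2]=1 ship[0->1]=2 prod=4 -> [27 16 7 1]
First stockout at step 7

7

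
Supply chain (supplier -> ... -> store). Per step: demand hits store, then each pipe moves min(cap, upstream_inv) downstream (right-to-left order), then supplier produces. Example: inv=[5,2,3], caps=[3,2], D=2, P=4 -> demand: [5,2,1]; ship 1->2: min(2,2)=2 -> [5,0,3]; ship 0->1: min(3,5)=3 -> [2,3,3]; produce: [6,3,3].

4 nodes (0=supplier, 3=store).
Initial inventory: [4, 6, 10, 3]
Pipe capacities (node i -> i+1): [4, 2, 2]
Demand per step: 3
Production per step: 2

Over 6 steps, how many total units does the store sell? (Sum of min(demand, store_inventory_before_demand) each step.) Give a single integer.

Answer: 13

Derivation:
Step 1: sold=3 (running total=3) -> [2 8 10 2]
Step 2: sold=2 (running total=5) -> [2 8 10 2]
Step 3: sold=2 (running total=7) -> [2 8 10 2]
Step 4: sold=2 (running total=9) -> [2 8 10 2]
Step 5: sold=2 (running total=11) -> [2 8 10 2]
Step 6: sold=2 (running total=13) -> [2 8 10 2]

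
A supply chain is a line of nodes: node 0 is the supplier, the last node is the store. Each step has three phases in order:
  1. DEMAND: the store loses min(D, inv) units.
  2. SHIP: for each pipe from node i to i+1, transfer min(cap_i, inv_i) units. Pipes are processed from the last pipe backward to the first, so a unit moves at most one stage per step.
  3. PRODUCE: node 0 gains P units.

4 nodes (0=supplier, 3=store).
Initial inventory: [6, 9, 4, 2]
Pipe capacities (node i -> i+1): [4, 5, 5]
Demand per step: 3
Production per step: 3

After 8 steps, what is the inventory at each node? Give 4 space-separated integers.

Step 1: demand=3,sold=2 ship[2->3]=4 ship[1->2]=5 ship[0->1]=4 prod=3 -> inv=[5 8 5 4]
Step 2: demand=3,sold=3 ship[2->3]=5 ship[1->2]=5 ship[0->1]=4 prod=3 -> inv=[4 7 5 6]
Step 3: demand=3,sold=3 ship[2->3]=5 ship[1->2]=5 ship[0->1]=4 prod=3 -> inv=[3 6 5 8]
Step 4: demand=3,sold=3 ship[2->3]=5 ship[1->2]=5 ship[0->1]=3 prod=3 -> inv=[3 4 5 10]
Step 5: demand=3,sold=3 ship[2->3]=5 ship[1->2]=4 ship[0->1]=3 prod=3 -> inv=[3 3 4 12]
Step 6: demand=3,sold=3 ship[2->3]=4 ship[1->2]=3 ship[0->1]=3 prod=3 -> inv=[3 3 3 13]
Step 7: demand=3,sold=3 ship[2->3]=3 ship[1->2]=3 ship[0->1]=3 prod=3 -> inv=[3 3 3 13]
Step 8: demand=3,sold=3 ship[2->3]=3 ship[1->2]=3 ship[0->1]=3 prod=3 -> inv=[3 3 3 13]

3 3 3 13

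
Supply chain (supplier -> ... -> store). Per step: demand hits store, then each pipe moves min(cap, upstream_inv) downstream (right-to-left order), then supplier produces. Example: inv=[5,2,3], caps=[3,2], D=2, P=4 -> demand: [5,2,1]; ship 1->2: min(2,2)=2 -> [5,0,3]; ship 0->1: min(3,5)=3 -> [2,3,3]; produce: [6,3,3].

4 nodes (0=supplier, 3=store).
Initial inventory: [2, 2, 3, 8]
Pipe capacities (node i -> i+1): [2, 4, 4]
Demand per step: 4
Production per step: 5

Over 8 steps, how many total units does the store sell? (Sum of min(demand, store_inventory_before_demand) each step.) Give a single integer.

Answer: 23

Derivation:
Step 1: sold=4 (running total=4) -> [5 2 2 7]
Step 2: sold=4 (running total=8) -> [8 2 2 5]
Step 3: sold=4 (running total=12) -> [11 2 2 3]
Step 4: sold=3 (running total=15) -> [14 2 2 2]
Step 5: sold=2 (running total=17) -> [17 2 2 2]
Step 6: sold=2 (running total=19) -> [20 2 2 2]
Step 7: sold=2 (running total=21) -> [23 2 2 2]
Step 8: sold=2 (running total=23) -> [26 2 2 2]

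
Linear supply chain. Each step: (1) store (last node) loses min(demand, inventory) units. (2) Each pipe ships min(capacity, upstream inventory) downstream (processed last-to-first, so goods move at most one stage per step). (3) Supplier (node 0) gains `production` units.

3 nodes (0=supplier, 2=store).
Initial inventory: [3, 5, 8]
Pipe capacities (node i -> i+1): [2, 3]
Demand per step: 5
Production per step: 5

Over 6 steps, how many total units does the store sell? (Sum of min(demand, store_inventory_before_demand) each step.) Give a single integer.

Step 1: sold=5 (running total=5) -> [6 4 6]
Step 2: sold=5 (running total=10) -> [9 3 4]
Step 3: sold=4 (running total=14) -> [12 2 3]
Step 4: sold=3 (running total=17) -> [15 2 2]
Step 5: sold=2 (running total=19) -> [18 2 2]
Step 6: sold=2 (running total=21) -> [21 2 2]

Answer: 21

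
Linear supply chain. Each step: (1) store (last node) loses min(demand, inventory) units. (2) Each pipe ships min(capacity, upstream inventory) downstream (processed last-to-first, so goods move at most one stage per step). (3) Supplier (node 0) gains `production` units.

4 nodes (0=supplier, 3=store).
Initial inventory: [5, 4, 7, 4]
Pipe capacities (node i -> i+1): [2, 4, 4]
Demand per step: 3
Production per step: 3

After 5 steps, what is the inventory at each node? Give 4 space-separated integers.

Step 1: demand=3,sold=3 ship[2->3]=4 ship[1->2]=4 ship[0->1]=2 prod=3 -> inv=[6 2 7 5]
Step 2: demand=3,sold=3 ship[2->3]=4 ship[1->2]=2 ship[0->1]=2 prod=3 -> inv=[7 2 5 6]
Step 3: demand=3,sold=3 ship[2->3]=4 ship[1->2]=2 ship[0->1]=2 prod=3 -> inv=[8 2 3 7]
Step 4: demand=3,sold=3 ship[2->3]=3 ship[1->2]=2 ship[0->1]=2 prod=3 -> inv=[9 2 2 7]
Step 5: demand=3,sold=3 ship[2->3]=2 ship[1->2]=2 ship[0->1]=2 prod=3 -> inv=[10 2 2 6]

10 2 2 6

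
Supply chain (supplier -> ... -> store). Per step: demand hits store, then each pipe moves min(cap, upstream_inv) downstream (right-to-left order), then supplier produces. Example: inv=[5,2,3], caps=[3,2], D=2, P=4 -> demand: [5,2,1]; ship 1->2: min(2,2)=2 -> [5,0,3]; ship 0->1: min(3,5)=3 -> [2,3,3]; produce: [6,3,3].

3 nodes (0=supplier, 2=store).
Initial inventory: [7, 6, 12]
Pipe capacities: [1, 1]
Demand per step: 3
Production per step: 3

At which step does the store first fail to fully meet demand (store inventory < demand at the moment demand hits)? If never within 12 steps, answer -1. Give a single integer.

Step 1: demand=3,sold=3 ship[1->2]=1 ship[0->1]=1 prod=3 -> [9 6 10]
Step 2: demand=3,sold=3 ship[1->2]=1 ship[0->1]=1 prod=3 -> [11 6 8]
Step 3: demand=3,sold=3 ship[1->2]=1 ship[0->1]=1 prod=3 -> [13 6 6]
Step 4: demand=3,sold=3 ship[1->2]=1 ship[0->1]=1 prod=3 -> [15 6 4]
Step 5: demand=3,sold=3 ship[1->2]=1 ship[0->1]=1 prod=3 -> [17 6 2]
Step 6: demand=3,sold=2 ship[1->2]=1 ship[0->1]=1 prod=3 -> [19 6 1]
Step 7: demand=3,sold=1 ship[1->2]=1 ship[0->1]=1 prod=3 -> [21 6 1]
Step 8: demand=3,sold=1 ship[1->2]=1 ship[0->1]=1 prod=3 -> [23 6 1]
Step 9: demand=3,sold=1 ship[1->2]=1 ship[0->1]=1 prod=3 -> [25 6 1]
Step 10: demand=3,sold=1 ship[1->2]=1 ship[0->1]=1 prod=3 -> [27 6 1]
Step 11: demand=3,sold=1 ship[1->2]=1 ship[0->1]=1 prod=3 -> [29 6 1]
Step 12: demand=3,sold=1 ship[1->2]=1 ship[0->1]=1 prod=3 -> [31 6 1]
First stockout at step 6

6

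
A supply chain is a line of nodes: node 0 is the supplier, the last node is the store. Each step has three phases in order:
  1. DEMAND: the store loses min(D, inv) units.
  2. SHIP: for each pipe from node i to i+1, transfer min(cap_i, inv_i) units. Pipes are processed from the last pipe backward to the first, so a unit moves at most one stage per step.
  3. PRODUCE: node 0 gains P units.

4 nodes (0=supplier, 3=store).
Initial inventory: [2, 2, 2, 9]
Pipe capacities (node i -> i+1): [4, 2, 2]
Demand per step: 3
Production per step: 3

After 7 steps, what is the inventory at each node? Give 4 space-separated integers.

Step 1: demand=3,sold=3 ship[2->3]=2 ship[1->2]=2 ship[0->1]=2 prod=3 -> inv=[3 2 2 8]
Step 2: demand=3,sold=3 ship[2->3]=2 ship[1->2]=2 ship[0->1]=3 prod=3 -> inv=[3 3 2 7]
Step 3: demand=3,sold=3 ship[2->3]=2 ship[1->2]=2 ship[0->1]=3 prod=3 -> inv=[3 4 2 6]
Step 4: demand=3,sold=3 ship[2->3]=2 ship[1->2]=2 ship[0->1]=3 prod=3 -> inv=[3 5 2 5]
Step 5: demand=3,sold=3 ship[2->3]=2 ship[1->2]=2 ship[0->1]=3 prod=3 -> inv=[3 6 2 4]
Step 6: demand=3,sold=3 ship[2->3]=2 ship[1->2]=2 ship[0->1]=3 prod=3 -> inv=[3 7 2 3]
Step 7: demand=3,sold=3 ship[2->3]=2 ship[1->2]=2 ship[0->1]=3 prod=3 -> inv=[3 8 2 2]

3 8 2 2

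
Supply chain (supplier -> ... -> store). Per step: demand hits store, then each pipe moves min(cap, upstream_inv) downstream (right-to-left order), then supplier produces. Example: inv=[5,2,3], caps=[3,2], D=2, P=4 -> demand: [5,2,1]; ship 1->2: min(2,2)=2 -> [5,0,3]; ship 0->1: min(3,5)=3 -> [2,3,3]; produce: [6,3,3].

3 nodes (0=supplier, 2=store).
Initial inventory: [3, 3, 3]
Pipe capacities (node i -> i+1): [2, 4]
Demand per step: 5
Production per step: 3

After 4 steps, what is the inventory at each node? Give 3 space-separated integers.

Step 1: demand=5,sold=3 ship[1->2]=3 ship[0->1]=2 prod=3 -> inv=[4 2 3]
Step 2: demand=5,sold=3 ship[1->2]=2 ship[0->1]=2 prod=3 -> inv=[5 2 2]
Step 3: demand=5,sold=2 ship[1->2]=2 ship[0->1]=2 prod=3 -> inv=[6 2 2]
Step 4: demand=5,sold=2 ship[1->2]=2 ship[0->1]=2 prod=3 -> inv=[7 2 2]

7 2 2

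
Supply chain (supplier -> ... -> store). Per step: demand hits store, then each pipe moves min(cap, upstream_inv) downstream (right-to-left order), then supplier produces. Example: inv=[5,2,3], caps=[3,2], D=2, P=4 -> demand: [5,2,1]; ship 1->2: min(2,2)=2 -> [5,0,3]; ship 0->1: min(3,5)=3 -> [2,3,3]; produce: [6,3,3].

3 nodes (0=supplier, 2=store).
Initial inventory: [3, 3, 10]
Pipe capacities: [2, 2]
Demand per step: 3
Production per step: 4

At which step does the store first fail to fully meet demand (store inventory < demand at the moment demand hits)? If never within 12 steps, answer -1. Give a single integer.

Step 1: demand=3,sold=3 ship[1->2]=2 ship[0->1]=2 prod=4 -> [5 3 9]
Step 2: demand=3,sold=3 ship[1->2]=2 ship[0->1]=2 prod=4 -> [7 3 8]
Step 3: demand=3,sold=3 ship[1->2]=2 ship[0->1]=2 prod=4 -> [9 3 7]
Step 4: demand=3,sold=3 ship[1->2]=2 ship[0->1]=2 prod=4 -> [11 3 6]
Step 5: demand=3,sold=3 ship[1->2]=2 ship[0->1]=2 prod=4 -> [13 3 5]
Step 6: demand=3,sold=3 ship[1->2]=2 ship[0->1]=2 prod=4 -> [15 3 4]
Step 7: demand=3,sold=3 ship[1->2]=2 ship[0->1]=2 prod=4 -> [17 3 3]
Step 8: demand=3,sold=3 ship[1->2]=2 ship[0->1]=2 prod=4 -> [19 3 2]
Step 9: demand=3,sold=2 ship[1->2]=2 ship[0->1]=2 prod=4 -> [21 3 2]
Step 10: demand=3,sold=2 ship[1->2]=2 ship[0->1]=2 prod=4 -> [23 3 2]
Step 11: demand=3,sold=2 ship[1->2]=2 ship[0->1]=2 prod=4 -> [25 3 2]
Step 12: demand=3,sold=2 ship[1->2]=2 ship[0->1]=2 prod=4 -> [27 3 2]
First stockout at step 9

9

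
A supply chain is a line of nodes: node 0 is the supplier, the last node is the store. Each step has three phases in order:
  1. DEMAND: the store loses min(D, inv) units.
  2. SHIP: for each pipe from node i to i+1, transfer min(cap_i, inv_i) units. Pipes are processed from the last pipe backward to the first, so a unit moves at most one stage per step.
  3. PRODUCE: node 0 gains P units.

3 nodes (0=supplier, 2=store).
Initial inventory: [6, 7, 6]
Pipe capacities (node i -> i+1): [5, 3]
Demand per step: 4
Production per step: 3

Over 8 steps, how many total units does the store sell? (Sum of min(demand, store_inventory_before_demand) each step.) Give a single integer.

Step 1: sold=4 (running total=4) -> [4 9 5]
Step 2: sold=4 (running total=8) -> [3 10 4]
Step 3: sold=4 (running total=12) -> [3 10 3]
Step 4: sold=3 (running total=15) -> [3 10 3]
Step 5: sold=3 (running total=18) -> [3 10 3]
Step 6: sold=3 (running total=21) -> [3 10 3]
Step 7: sold=3 (running total=24) -> [3 10 3]
Step 8: sold=3 (running total=27) -> [3 10 3]

Answer: 27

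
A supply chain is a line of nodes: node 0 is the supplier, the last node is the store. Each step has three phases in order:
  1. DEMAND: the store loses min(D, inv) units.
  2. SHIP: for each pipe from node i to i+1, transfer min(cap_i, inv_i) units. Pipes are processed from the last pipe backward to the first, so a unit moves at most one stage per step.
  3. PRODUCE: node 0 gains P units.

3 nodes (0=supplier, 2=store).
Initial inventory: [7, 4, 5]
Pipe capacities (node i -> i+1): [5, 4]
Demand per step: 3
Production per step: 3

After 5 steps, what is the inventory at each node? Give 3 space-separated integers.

Step 1: demand=3,sold=3 ship[1->2]=4 ship[0->1]=5 prod=3 -> inv=[5 5 6]
Step 2: demand=3,sold=3 ship[1->2]=4 ship[0->1]=5 prod=3 -> inv=[3 6 7]
Step 3: demand=3,sold=3 ship[1->2]=4 ship[0->1]=3 prod=3 -> inv=[3 5 8]
Step 4: demand=3,sold=3 ship[1->2]=4 ship[0->1]=3 prod=3 -> inv=[3 4 9]
Step 5: demand=3,sold=3 ship[1->2]=4 ship[0->1]=3 prod=3 -> inv=[3 3 10]

3 3 10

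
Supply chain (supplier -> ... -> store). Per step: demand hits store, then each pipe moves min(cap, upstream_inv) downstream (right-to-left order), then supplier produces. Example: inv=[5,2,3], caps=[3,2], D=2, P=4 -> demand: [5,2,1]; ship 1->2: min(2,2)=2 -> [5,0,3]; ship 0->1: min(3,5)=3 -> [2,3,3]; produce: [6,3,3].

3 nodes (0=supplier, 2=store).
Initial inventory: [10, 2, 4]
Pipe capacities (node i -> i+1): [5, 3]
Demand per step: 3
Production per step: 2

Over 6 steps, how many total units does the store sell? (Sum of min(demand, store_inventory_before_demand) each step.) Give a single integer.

Answer: 18

Derivation:
Step 1: sold=3 (running total=3) -> [7 5 3]
Step 2: sold=3 (running total=6) -> [4 7 3]
Step 3: sold=3 (running total=9) -> [2 8 3]
Step 4: sold=3 (running total=12) -> [2 7 3]
Step 5: sold=3 (running total=15) -> [2 6 3]
Step 6: sold=3 (running total=18) -> [2 5 3]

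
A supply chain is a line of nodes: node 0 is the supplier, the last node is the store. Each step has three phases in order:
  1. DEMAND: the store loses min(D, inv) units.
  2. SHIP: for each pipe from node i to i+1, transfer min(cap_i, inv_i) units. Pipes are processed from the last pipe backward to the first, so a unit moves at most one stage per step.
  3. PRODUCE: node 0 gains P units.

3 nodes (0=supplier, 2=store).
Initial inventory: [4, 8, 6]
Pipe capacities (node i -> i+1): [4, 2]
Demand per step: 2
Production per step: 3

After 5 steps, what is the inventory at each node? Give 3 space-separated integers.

Step 1: demand=2,sold=2 ship[1->2]=2 ship[0->1]=4 prod=3 -> inv=[3 10 6]
Step 2: demand=2,sold=2 ship[1->2]=2 ship[0->1]=3 prod=3 -> inv=[3 11 6]
Step 3: demand=2,sold=2 ship[1->2]=2 ship[0->1]=3 prod=3 -> inv=[3 12 6]
Step 4: demand=2,sold=2 ship[1->2]=2 ship[0->1]=3 prod=3 -> inv=[3 13 6]
Step 5: demand=2,sold=2 ship[1->2]=2 ship[0->1]=3 prod=3 -> inv=[3 14 6]

3 14 6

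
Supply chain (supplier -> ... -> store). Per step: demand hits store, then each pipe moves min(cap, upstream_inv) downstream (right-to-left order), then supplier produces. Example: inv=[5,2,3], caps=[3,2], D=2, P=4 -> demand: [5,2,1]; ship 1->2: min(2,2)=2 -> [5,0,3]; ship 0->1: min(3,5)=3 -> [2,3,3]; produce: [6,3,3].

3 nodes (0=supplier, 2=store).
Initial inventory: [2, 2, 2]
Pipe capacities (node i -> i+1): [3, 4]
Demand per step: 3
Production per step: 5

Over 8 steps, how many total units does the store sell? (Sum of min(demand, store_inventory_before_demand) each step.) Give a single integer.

Answer: 21

Derivation:
Step 1: sold=2 (running total=2) -> [5 2 2]
Step 2: sold=2 (running total=4) -> [7 3 2]
Step 3: sold=2 (running total=6) -> [9 3 3]
Step 4: sold=3 (running total=9) -> [11 3 3]
Step 5: sold=3 (running total=12) -> [13 3 3]
Step 6: sold=3 (running total=15) -> [15 3 3]
Step 7: sold=3 (running total=18) -> [17 3 3]
Step 8: sold=3 (running total=21) -> [19 3 3]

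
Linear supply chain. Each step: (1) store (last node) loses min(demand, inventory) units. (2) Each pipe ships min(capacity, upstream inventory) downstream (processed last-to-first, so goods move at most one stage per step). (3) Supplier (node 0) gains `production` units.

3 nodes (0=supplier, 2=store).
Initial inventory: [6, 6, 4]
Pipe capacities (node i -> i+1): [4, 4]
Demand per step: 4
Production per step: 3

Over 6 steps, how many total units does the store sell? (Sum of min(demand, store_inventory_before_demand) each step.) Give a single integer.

Step 1: sold=4 (running total=4) -> [5 6 4]
Step 2: sold=4 (running total=8) -> [4 6 4]
Step 3: sold=4 (running total=12) -> [3 6 4]
Step 4: sold=4 (running total=16) -> [3 5 4]
Step 5: sold=4 (running total=20) -> [3 4 4]
Step 6: sold=4 (running total=24) -> [3 3 4]

Answer: 24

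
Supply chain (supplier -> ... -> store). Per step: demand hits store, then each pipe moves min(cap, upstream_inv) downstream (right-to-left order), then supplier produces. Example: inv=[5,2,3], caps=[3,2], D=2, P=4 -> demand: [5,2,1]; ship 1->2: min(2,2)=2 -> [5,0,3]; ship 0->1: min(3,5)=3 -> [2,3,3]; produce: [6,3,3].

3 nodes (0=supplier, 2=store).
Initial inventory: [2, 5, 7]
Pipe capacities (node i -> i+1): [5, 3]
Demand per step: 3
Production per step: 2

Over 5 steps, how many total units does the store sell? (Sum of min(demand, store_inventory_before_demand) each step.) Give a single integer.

Step 1: sold=3 (running total=3) -> [2 4 7]
Step 2: sold=3 (running total=6) -> [2 3 7]
Step 3: sold=3 (running total=9) -> [2 2 7]
Step 4: sold=3 (running total=12) -> [2 2 6]
Step 5: sold=3 (running total=15) -> [2 2 5]

Answer: 15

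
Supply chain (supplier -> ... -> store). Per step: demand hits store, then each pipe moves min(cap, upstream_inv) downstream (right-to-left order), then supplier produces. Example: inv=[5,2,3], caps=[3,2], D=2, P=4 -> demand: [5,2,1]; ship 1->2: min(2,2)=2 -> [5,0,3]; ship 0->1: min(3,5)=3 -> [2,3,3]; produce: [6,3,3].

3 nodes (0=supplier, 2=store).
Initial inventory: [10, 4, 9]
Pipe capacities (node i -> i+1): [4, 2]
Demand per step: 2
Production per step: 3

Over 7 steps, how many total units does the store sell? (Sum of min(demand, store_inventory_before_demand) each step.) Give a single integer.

Answer: 14

Derivation:
Step 1: sold=2 (running total=2) -> [9 6 9]
Step 2: sold=2 (running total=4) -> [8 8 9]
Step 3: sold=2 (running total=6) -> [7 10 9]
Step 4: sold=2 (running total=8) -> [6 12 9]
Step 5: sold=2 (running total=10) -> [5 14 9]
Step 6: sold=2 (running total=12) -> [4 16 9]
Step 7: sold=2 (running total=14) -> [3 18 9]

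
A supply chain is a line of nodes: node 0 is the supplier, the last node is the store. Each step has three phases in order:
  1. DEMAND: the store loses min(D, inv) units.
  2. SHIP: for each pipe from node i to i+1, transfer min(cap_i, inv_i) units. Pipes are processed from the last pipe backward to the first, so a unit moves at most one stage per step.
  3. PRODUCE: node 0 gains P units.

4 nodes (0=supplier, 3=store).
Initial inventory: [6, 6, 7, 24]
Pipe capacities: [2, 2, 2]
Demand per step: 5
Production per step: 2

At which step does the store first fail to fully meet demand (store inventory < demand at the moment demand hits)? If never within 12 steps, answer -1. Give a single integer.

Step 1: demand=5,sold=5 ship[2->3]=2 ship[1->2]=2 ship[0->1]=2 prod=2 -> [6 6 7 21]
Step 2: demand=5,sold=5 ship[2->3]=2 ship[1->2]=2 ship[0->1]=2 prod=2 -> [6 6 7 18]
Step 3: demand=5,sold=5 ship[2->3]=2 ship[1->2]=2 ship[0->1]=2 prod=2 -> [6 6 7 15]
Step 4: demand=5,sold=5 ship[2->3]=2 ship[1->2]=2 ship[0->1]=2 prod=2 -> [6 6 7 12]
Step 5: demand=5,sold=5 ship[2->3]=2 ship[1->2]=2 ship[0->1]=2 prod=2 -> [6 6 7 9]
Step 6: demand=5,sold=5 ship[2->3]=2 ship[1->2]=2 ship[0->1]=2 prod=2 -> [6 6 7 6]
Step 7: demand=5,sold=5 ship[2->3]=2 ship[1->2]=2 ship[0->1]=2 prod=2 -> [6 6 7 3]
Step 8: demand=5,sold=3 ship[2->3]=2 ship[1->2]=2 ship[0->1]=2 prod=2 -> [6 6 7 2]
Step 9: demand=5,sold=2 ship[2->3]=2 ship[1->2]=2 ship[0->1]=2 prod=2 -> [6 6 7 2]
Step 10: demand=5,sold=2 ship[2->3]=2 ship[1->2]=2 ship[0->1]=2 prod=2 -> [6 6 7 2]
Step 11: demand=5,sold=2 ship[2->3]=2 ship[1->2]=2 ship[0->1]=2 prod=2 -> [6 6 7 2]
Step 12: demand=5,sold=2 ship[2->3]=2 ship[1->2]=2 ship[0->1]=2 prod=2 -> [6 6 7 2]
First stockout at step 8

8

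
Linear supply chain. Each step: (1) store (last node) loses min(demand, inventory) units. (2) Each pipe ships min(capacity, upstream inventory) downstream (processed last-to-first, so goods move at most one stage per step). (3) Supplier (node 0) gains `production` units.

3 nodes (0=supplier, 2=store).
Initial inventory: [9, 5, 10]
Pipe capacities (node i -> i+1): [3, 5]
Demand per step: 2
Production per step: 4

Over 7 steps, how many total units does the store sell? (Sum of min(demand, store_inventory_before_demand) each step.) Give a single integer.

Answer: 14

Derivation:
Step 1: sold=2 (running total=2) -> [10 3 13]
Step 2: sold=2 (running total=4) -> [11 3 14]
Step 3: sold=2 (running total=6) -> [12 3 15]
Step 4: sold=2 (running total=8) -> [13 3 16]
Step 5: sold=2 (running total=10) -> [14 3 17]
Step 6: sold=2 (running total=12) -> [15 3 18]
Step 7: sold=2 (running total=14) -> [16 3 19]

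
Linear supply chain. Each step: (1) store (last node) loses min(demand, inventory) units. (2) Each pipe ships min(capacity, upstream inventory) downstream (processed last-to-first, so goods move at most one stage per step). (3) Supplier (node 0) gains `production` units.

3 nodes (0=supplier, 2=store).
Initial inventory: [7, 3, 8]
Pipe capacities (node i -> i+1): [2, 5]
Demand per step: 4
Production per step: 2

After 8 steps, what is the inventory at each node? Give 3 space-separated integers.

Step 1: demand=4,sold=4 ship[1->2]=3 ship[0->1]=2 prod=2 -> inv=[7 2 7]
Step 2: demand=4,sold=4 ship[1->2]=2 ship[0->1]=2 prod=2 -> inv=[7 2 5]
Step 3: demand=4,sold=4 ship[1->2]=2 ship[0->1]=2 prod=2 -> inv=[7 2 3]
Step 4: demand=4,sold=3 ship[1->2]=2 ship[0->1]=2 prod=2 -> inv=[7 2 2]
Step 5: demand=4,sold=2 ship[1->2]=2 ship[0->1]=2 prod=2 -> inv=[7 2 2]
Step 6: demand=4,sold=2 ship[1->2]=2 ship[0->1]=2 prod=2 -> inv=[7 2 2]
Step 7: demand=4,sold=2 ship[1->2]=2 ship[0->1]=2 prod=2 -> inv=[7 2 2]
Step 8: demand=4,sold=2 ship[1->2]=2 ship[0->1]=2 prod=2 -> inv=[7 2 2]

7 2 2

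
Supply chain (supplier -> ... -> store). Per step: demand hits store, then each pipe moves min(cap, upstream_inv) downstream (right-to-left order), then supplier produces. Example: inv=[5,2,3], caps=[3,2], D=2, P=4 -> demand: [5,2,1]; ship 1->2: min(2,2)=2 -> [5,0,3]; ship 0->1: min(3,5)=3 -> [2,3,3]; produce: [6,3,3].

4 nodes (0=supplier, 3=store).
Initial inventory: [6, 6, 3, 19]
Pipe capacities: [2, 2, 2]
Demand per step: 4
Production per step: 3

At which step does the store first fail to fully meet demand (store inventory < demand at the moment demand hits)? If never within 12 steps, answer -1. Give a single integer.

Step 1: demand=4,sold=4 ship[2->3]=2 ship[1->2]=2 ship[0->1]=2 prod=3 -> [7 6 3 17]
Step 2: demand=4,sold=4 ship[2->3]=2 ship[1->2]=2 ship[0->1]=2 prod=3 -> [8 6 3 15]
Step 3: demand=4,sold=4 ship[2->3]=2 ship[1->2]=2 ship[0->1]=2 prod=3 -> [9 6 3 13]
Step 4: demand=4,sold=4 ship[2->3]=2 ship[1->2]=2 ship[0->1]=2 prod=3 -> [10 6 3 11]
Step 5: demand=4,sold=4 ship[2->3]=2 ship[1->2]=2 ship[0->1]=2 prod=3 -> [11 6 3 9]
Step 6: demand=4,sold=4 ship[2->3]=2 ship[1->2]=2 ship[0->1]=2 prod=3 -> [12 6 3 7]
Step 7: demand=4,sold=4 ship[2->3]=2 ship[1->2]=2 ship[0->1]=2 prod=3 -> [13 6 3 5]
Step 8: demand=4,sold=4 ship[2->3]=2 ship[1->2]=2 ship[0->1]=2 prod=3 -> [14 6 3 3]
Step 9: demand=4,sold=3 ship[2->3]=2 ship[1->2]=2 ship[0->1]=2 prod=3 -> [15 6 3 2]
Step 10: demand=4,sold=2 ship[2->3]=2 ship[1->2]=2 ship[0->1]=2 prod=3 -> [16 6 3 2]
Step 11: demand=4,sold=2 ship[2->3]=2 ship[1->2]=2 ship[0->1]=2 prod=3 -> [17 6 3 2]
Step 12: demand=4,sold=2 ship[2->3]=2 ship[1->2]=2 ship[0->1]=2 prod=3 -> [18 6 3 2]
First stockout at step 9

9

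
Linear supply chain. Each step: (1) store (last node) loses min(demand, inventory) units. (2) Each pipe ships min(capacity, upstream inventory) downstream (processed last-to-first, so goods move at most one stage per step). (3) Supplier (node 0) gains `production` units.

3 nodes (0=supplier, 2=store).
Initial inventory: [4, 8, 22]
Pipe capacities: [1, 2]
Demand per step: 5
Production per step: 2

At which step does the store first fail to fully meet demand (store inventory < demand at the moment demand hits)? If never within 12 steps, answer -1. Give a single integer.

Step 1: demand=5,sold=5 ship[1->2]=2 ship[0->1]=1 prod=2 -> [5 7 19]
Step 2: demand=5,sold=5 ship[1->2]=2 ship[0->1]=1 prod=2 -> [6 6 16]
Step 3: demand=5,sold=5 ship[1->2]=2 ship[0->1]=1 prod=2 -> [7 5 13]
Step 4: demand=5,sold=5 ship[1->2]=2 ship[0->1]=1 prod=2 -> [8 4 10]
Step 5: demand=5,sold=5 ship[1->2]=2 ship[0->1]=1 prod=2 -> [9 3 7]
Step 6: demand=5,sold=5 ship[1->2]=2 ship[0->1]=1 prod=2 -> [10 2 4]
Step 7: demand=5,sold=4 ship[1->2]=2 ship[0->1]=1 prod=2 -> [11 1 2]
Step 8: demand=5,sold=2 ship[1->2]=1 ship[0->1]=1 prod=2 -> [12 1 1]
Step 9: demand=5,sold=1 ship[1->2]=1 ship[0->1]=1 prod=2 -> [13 1 1]
Step 10: demand=5,sold=1 ship[1->2]=1 ship[0->1]=1 prod=2 -> [14 1 1]
Step 11: demand=5,sold=1 ship[1->2]=1 ship[0->1]=1 prod=2 -> [15 1 1]
Step 12: demand=5,sold=1 ship[1->2]=1 ship[0->1]=1 prod=2 -> [16 1 1]
First stockout at step 7

7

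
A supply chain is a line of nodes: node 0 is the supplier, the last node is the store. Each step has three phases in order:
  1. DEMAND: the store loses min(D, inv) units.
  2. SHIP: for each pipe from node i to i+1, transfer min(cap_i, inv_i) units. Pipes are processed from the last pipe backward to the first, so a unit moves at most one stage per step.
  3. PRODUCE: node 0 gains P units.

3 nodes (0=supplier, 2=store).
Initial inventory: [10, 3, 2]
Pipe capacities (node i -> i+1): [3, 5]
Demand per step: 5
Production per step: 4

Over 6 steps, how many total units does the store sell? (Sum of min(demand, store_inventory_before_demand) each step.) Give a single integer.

Step 1: sold=2 (running total=2) -> [11 3 3]
Step 2: sold=3 (running total=5) -> [12 3 3]
Step 3: sold=3 (running total=8) -> [13 3 3]
Step 4: sold=3 (running total=11) -> [14 3 3]
Step 5: sold=3 (running total=14) -> [15 3 3]
Step 6: sold=3 (running total=17) -> [16 3 3]

Answer: 17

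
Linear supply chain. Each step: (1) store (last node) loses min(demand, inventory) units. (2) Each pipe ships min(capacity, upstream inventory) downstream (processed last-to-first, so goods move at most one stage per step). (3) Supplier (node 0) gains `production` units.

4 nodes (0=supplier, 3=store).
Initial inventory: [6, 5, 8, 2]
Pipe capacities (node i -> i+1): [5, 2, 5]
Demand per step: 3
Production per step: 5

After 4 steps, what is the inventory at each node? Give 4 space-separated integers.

Step 1: demand=3,sold=2 ship[2->3]=5 ship[1->2]=2 ship[0->1]=5 prod=5 -> inv=[6 8 5 5]
Step 2: demand=3,sold=3 ship[2->3]=5 ship[1->2]=2 ship[0->1]=5 prod=5 -> inv=[6 11 2 7]
Step 3: demand=3,sold=3 ship[2->3]=2 ship[1->2]=2 ship[0->1]=5 prod=5 -> inv=[6 14 2 6]
Step 4: demand=3,sold=3 ship[2->3]=2 ship[1->2]=2 ship[0->1]=5 prod=5 -> inv=[6 17 2 5]

6 17 2 5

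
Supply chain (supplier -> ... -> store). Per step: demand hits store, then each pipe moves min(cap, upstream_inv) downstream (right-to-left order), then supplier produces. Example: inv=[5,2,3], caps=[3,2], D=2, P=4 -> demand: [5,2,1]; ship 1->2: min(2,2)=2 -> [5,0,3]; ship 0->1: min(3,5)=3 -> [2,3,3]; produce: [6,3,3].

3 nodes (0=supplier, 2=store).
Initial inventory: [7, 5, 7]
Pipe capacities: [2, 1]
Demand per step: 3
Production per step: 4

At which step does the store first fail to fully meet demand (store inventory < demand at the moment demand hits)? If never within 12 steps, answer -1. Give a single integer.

Step 1: demand=3,sold=3 ship[1->2]=1 ship[0->1]=2 prod=4 -> [9 6 5]
Step 2: demand=3,sold=3 ship[1->2]=1 ship[0->1]=2 prod=4 -> [11 7 3]
Step 3: demand=3,sold=3 ship[1->2]=1 ship[0->1]=2 prod=4 -> [13 8 1]
Step 4: demand=3,sold=1 ship[1->2]=1 ship[0->1]=2 prod=4 -> [15 9 1]
Step 5: demand=3,sold=1 ship[1->2]=1 ship[0->1]=2 prod=4 -> [17 10 1]
Step 6: demand=3,sold=1 ship[1->2]=1 ship[0->1]=2 prod=4 -> [19 11 1]
Step 7: demand=3,sold=1 ship[1->2]=1 ship[0->1]=2 prod=4 -> [21 12 1]
Step 8: demand=3,sold=1 ship[1->2]=1 ship[0->1]=2 prod=4 -> [23 13 1]
Step 9: demand=3,sold=1 ship[1->2]=1 ship[0->1]=2 prod=4 -> [25 14 1]
Step 10: demand=3,sold=1 ship[1->2]=1 ship[0->1]=2 prod=4 -> [27 15 1]
Step 11: demand=3,sold=1 ship[1->2]=1 ship[0->1]=2 prod=4 -> [29 16 1]
Step 12: demand=3,sold=1 ship[1->2]=1 ship[0->1]=2 prod=4 -> [31 17 1]
First stockout at step 4

4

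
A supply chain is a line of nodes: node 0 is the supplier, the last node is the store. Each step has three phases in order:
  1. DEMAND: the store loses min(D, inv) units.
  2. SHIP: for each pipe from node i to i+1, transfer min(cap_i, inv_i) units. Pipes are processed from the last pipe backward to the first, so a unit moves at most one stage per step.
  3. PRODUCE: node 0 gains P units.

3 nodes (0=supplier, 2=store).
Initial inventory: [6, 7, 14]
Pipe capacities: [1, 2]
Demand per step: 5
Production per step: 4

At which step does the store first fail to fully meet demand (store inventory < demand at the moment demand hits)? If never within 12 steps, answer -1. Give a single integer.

Step 1: demand=5,sold=5 ship[1->2]=2 ship[0->1]=1 prod=4 -> [9 6 11]
Step 2: demand=5,sold=5 ship[1->2]=2 ship[0->1]=1 prod=4 -> [12 5 8]
Step 3: demand=5,sold=5 ship[1->2]=2 ship[0->1]=1 prod=4 -> [15 4 5]
Step 4: demand=5,sold=5 ship[1->2]=2 ship[0->1]=1 prod=4 -> [18 3 2]
Step 5: demand=5,sold=2 ship[1->2]=2 ship[0->1]=1 prod=4 -> [21 2 2]
Step 6: demand=5,sold=2 ship[1->2]=2 ship[0->1]=1 prod=4 -> [24 1 2]
Step 7: demand=5,sold=2 ship[1->2]=1 ship[0->1]=1 prod=4 -> [27 1 1]
Step 8: demand=5,sold=1 ship[1->2]=1 ship[0->1]=1 prod=4 -> [30 1 1]
Step 9: demand=5,sold=1 ship[1->2]=1 ship[0->1]=1 prod=4 -> [33 1 1]
Step 10: demand=5,sold=1 ship[1->2]=1 ship[0->1]=1 prod=4 -> [36 1 1]
Step 11: demand=5,sold=1 ship[1->2]=1 ship[0->1]=1 prod=4 -> [39 1 1]
Step 12: demand=5,sold=1 ship[1->2]=1 ship[0->1]=1 prod=4 -> [42 1 1]
First stockout at step 5

5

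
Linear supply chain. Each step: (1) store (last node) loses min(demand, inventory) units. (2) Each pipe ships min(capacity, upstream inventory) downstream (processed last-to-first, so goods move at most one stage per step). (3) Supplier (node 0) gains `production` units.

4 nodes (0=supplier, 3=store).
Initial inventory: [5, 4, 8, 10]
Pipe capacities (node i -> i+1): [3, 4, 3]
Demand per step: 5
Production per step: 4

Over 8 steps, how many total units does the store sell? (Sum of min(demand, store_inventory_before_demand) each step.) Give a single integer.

Step 1: sold=5 (running total=5) -> [6 3 9 8]
Step 2: sold=5 (running total=10) -> [7 3 9 6]
Step 3: sold=5 (running total=15) -> [8 3 9 4]
Step 4: sold=4 (running total=19) -> [9 3 9 3]
Step 5: sold=3 (running total=22) -> [10 3 9 3]
Step 6: sold=3 (running total=25) -> [11 3 9 3]
Step 7: sold=3 (running total=28) -> [12 3 9 3]
Step 8: sold=3 (running total=31) -> [13 3 9 3]

Answer: 31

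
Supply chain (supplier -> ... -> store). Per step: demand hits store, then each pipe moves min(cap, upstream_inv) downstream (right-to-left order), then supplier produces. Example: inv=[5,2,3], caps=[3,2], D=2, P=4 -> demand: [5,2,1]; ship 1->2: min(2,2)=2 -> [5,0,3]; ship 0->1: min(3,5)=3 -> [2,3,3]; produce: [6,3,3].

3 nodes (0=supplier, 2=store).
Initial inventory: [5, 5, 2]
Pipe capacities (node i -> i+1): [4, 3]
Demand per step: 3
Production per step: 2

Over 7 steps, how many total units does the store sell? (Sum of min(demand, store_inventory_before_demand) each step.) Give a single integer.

Step 1: sold=2 (running total=2) -> [3 6 3]
Step 2: sold=3 (running total=5) -> [2 6 3]
Step 3: sold=3 (running total=8) -> [2 5 3]
Step 4: sold=3 (running total=11) -> [2 4 3]
Step 5: sold=3 (running total=14) -> [2 3 3]
Step 6: sold=3 (running total=17) -> [2 2 3]
Step 7: sold=3 (running total=20) -> [2 2 2]

Answer: 20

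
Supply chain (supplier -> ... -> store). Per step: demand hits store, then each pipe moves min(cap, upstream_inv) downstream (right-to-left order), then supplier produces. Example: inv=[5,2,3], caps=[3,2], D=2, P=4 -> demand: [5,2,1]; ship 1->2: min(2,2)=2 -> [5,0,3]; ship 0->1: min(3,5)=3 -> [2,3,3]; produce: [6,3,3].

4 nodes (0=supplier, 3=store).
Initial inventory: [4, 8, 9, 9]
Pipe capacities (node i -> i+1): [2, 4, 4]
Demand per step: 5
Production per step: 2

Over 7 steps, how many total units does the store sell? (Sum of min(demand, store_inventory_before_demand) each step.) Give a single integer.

Step 1: sold=5 (running total=5) -> [4 6 9 8]
Step 2: sold=5 (running total=10) -> [4 4 9 7]
Step 3: sold=5 (running total=15) -> [4 2 9 6]
Step 4: sold=5 (running total=20) -> [4 2 7 5]
Step 5: sold=5 (running total=25) -> [4 2 5 4]
Step 6: sold=4 (running total=29) -> [4 2 3 4]
Step 7: sold=4 (running total=33) -> [4 2 2 3]

Answer: 33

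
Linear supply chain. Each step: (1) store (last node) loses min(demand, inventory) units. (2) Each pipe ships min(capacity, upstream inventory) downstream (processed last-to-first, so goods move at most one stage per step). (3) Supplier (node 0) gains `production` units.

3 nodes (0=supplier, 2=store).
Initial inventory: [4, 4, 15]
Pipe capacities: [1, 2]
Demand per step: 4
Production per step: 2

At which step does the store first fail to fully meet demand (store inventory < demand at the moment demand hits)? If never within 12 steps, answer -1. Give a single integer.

Step 1: demand=4,sold=4 ship[1->2]=2 ship[0->1]=1 prod=2 -> [5 3 13]
Step 2: demand=4,sold=4 ship[1->2]=2 ship[0->1]=1 prod=2 -> [6 2 11]
Step 3: demand=4,sold=4 ship[1->2]=2 ship[0->1]=1 prod=2 -> [7 1 9]
Step 4: demand=4,sold=4 ship[1->2]=1 ship[0->1]=1 prod=2 -> [8 1 6]
Step 5: demand=4,sold=4 ship[1->2]=1 ship[0->1]=1 prod=2 -> [9 1 3]
Step 6: demand=4,sold=3 ship[1->2]=1 ship[0->1]=1 prod=2 -> [10 1 1]
Step 7: demand=4,sold=1 ship[1->2]=1 ship[0->1]=1 prod=2 -> [11 1 1]
Step 8: demand=4,sold=1 ship[1->2]=1 ship[0->1]=1 prod=2 -> [12 1 1]
Step 9: demand=4,sold=1 ship[1->2]=1 ship[0->1]=1 prod=2 -> [13 1 1]
Step 10: demand=4,sold=1 ship[1->2]=1 ship[0->1]=1 prod=2 -> [14 1 1]
Step 11: demand=4,sold=1 ship[1->2]=1 ship[0->1]=1 prod=2 -> [15 1 1]
Step 12: demand=4,sold=1 ship[1->2]=1 ship[0->1]=1 prod=2 -> [16 1 1]
First stockout at step 6

6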